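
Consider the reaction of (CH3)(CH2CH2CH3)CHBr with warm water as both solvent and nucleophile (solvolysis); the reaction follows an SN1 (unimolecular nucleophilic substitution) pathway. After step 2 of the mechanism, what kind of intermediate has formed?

Step 1: The C–Br bond breaks with both electrons going to the bromide; Br⁻ leaves and a secondary carbocation remains.
Step 2: Nucleophilic capture: the oxygen of H2O bonds to the cationic carbon, producing an oxonium-ion intermediate.
After step 2 the species present is an oxonium ion.

oxonium ion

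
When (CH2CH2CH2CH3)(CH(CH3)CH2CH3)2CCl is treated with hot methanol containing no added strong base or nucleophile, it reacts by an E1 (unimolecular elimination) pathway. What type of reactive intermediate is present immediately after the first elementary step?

tertiary carbocation

Step 1: The C–Cl bond breaks with both electrons going to the chloride; Cl⁻ leaves and a tertiary carbocation remains.
After step 1 the species present is a tertiary carbocation.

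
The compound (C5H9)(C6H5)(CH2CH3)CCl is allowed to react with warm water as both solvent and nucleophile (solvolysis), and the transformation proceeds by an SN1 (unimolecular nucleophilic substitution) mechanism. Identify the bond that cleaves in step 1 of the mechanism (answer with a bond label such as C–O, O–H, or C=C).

C–Cl

Step 1: Rate-determining heterolysis of the C–Cl bond gives Cl⁻ and a tertiary carbocation.
The bond broken in this step is the C–Cl bond.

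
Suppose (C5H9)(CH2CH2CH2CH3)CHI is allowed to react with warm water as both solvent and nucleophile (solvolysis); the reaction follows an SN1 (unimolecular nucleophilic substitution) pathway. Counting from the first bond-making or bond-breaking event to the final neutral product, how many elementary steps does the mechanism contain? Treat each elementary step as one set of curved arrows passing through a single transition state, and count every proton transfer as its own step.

4

Step 1: Unassisted departure of I⁻ (taking the C–I bonding pair) generates a secondary carbocation.
Step 2: A hydride (H with its bonding pair) migrates from the adjacent cyclopentyl carbon to the cationic centre — a 1,2-hydride shift — upgrading the secondary cation to a tertiary one.
Step 3: H2O donates an oxygen lone pair into the empty p orbital of the cation, giving a protonated alcohol (an oxonium ion).
Step 4: Deprotonation of the oxonium oxygen by solvent water yields the neutral alcohol.
Total: 4 elementary steps.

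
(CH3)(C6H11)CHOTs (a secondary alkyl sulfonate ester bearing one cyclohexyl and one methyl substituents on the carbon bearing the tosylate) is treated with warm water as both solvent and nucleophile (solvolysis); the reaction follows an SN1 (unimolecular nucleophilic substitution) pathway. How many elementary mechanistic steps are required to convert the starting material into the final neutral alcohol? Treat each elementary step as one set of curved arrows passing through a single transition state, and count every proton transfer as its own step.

4

Step 1: Ionisation: the C–O σ-bond cleaves heterolytically; both bonding electrons depart with TsO⁻, leaving a secondary carbocation at the α-carbon.
Step 2: A 1,2-hydride shift from the adjacent cyclohexyl carbon moves the positive charge from the secondary centre to an adjacent carbon, generating a more stable tertiary carbocation.
Step 3: Nucleophilic capture: the oxygen of H2O bonds to the cationic carbon, producing an oxonium-ion intermediate.
Step 4: A second solvent molecule removes the proton on oxygen, giving the neutral alcohol product.
Total: 4 elementary steps.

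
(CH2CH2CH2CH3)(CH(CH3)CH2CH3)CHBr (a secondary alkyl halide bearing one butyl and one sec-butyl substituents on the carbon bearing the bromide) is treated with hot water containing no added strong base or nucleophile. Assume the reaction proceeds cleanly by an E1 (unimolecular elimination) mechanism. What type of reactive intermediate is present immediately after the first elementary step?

secondary carbocation

Step 1: Unassisted departure of Br⁻ (taking the C–Br bonding pair) generates a secondary carbocation.
After step 1 the species present is a secondary carbocation.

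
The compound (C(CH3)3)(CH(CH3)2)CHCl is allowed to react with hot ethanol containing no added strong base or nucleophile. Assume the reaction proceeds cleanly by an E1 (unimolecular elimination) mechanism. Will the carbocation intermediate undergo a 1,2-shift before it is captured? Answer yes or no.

The first-formed carbocation is secondary.
The adjacent isopropyl carbon already bears 2 other carbon substituents and has a hydrogen to migrate; after a 1,2-hydride shift from that carbon the positive charge sits on a tertiary centre.
Tertiary is more stable than secondary, so the shift occurs.

yes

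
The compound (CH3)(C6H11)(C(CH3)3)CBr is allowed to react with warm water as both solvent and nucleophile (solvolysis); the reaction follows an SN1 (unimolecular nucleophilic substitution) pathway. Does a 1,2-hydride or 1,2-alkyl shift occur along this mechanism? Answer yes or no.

The first-formed carbocation is tertiary.
No single 1,2-shift to an adjacent carbon would produce a more-substituted cation than the one already present, so no rearrangement occurs.

no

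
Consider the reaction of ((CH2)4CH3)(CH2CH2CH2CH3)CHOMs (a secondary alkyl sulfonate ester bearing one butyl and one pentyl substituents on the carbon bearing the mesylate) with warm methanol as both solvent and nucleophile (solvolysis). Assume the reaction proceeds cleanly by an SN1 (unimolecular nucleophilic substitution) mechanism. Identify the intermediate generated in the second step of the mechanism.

Step 1: Unassisted departure of MsO⁻ (taking the C–O bonding pair) generates a secondary carbocation.
Step 2: CH3OH donates an oxygen lone pair into the empty p orbital of the cation, giving a protonated ether (an oxonium ion).
After step 2 the species present is an oxonium ion.

oxonium ion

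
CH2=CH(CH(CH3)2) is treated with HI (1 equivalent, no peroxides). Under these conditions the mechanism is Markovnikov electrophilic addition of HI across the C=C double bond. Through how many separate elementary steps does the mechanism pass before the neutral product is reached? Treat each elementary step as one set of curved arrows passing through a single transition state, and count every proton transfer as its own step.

Step 1: The π electrons of the C=C bond attack a proton of HI; Markovnikov addition places the new C–H on the less-substituted alkene carbon, so the positive charge ends up on the more-substituted carbon — a secondary carbocation. The H–I bond breaks heterolytically, releasing I⁻.
Step 2: Carbocation rearrangement: a 1,2-hydride shift from the adjacent isopropyl carbon converts the initially-formed secondary cation into the more stable tertiary cation.
Step 3: The I⁻ anion donates a lone pair to the carbocation, forming the new C–I σ-bond and giving the neutral alkyl halide.
Total: 3 elementary steps.

3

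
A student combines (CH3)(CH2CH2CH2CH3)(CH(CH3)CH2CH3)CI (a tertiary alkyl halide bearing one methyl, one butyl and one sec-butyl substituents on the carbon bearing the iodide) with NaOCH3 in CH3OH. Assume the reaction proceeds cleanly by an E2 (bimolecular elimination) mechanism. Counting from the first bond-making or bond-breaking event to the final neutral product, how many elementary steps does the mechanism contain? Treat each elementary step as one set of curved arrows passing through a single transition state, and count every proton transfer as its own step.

1

Step 1: In one step, CH3O⁻ pulls off a β-proton, the C–I bond cleaves, and a C=C double bond forms between the α- and β-carbons (E2, anti elimination).
Total: 1 elementary step.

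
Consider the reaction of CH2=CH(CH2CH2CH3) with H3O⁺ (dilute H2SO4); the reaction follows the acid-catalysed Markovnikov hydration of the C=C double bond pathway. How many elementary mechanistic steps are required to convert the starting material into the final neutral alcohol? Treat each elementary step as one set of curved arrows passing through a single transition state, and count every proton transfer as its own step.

Step 1: Protonation of the alkene by H3O⁺: the π bond acts as the nucleophile and picks up H⁺, giving the more stable (Markovnikov) secondary carbocation. H2O is released.
(No 1,2-shift: no single shift to an adjacent carbon would give a more stable cation.)
Step 2: Nucleophilic capture of the cation by H2O produces the protonated alcohol (an oxonium ion).
Step 3: H2O removes a proton from the oxonium oxygen, regenerating H3O⁺ and giving the neutral alcohol.
Total: 3 elementary steps.

3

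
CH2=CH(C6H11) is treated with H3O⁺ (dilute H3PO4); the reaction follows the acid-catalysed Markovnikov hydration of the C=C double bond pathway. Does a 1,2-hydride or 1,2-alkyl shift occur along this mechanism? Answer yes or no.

The first-formed carbocation is secondary.
The adjacent cyclohexyl carbon already bears 2 other carbon substituents and has a hydrogen to migrate; after a 1,2-hydride shift from that carbon the positive charge sits on a tertiary centre.
Tertiary is more stable than secondary, so the shift occurs.

yes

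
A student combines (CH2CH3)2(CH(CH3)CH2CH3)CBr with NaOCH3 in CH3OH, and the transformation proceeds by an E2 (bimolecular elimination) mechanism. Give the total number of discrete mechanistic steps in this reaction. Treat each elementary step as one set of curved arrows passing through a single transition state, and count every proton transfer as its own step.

Step 1: Concerted anti-periplanar elimination: CH3O⁻ abstracts a β-H while Br⁻ leaves, and the C–H electrons become the new C=C π bond — all in a single transition state.
Total: 1 elementary step.

1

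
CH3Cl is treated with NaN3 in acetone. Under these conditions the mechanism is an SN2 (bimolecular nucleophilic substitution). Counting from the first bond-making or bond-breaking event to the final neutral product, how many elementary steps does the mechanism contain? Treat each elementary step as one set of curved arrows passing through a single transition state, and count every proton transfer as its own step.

1

Step 1: N3⁻ attacks the back face of the α-carbon while Cl⁻ departs with the C–Cl bonding pair — a single concerted displacement through a pentacoordinate transition state.
Total: 1 elementary step.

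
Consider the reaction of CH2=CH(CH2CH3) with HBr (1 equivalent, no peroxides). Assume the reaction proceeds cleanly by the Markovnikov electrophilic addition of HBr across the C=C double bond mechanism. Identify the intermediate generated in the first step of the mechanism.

Step 1: Protonation of the alkene by HBr: the π bond acts as the nucleophile and picks up H⁺, giving the more stable (Markovnikov) secondary carbocation. The H–Br bond breaks heterolytically, releasing Br⁻.
After step 1 the species present is a secondary carbocation.

secondary carbocation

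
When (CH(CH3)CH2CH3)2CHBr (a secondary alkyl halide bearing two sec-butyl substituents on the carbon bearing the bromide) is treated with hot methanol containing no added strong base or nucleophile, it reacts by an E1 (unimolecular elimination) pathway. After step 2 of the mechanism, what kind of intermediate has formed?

tertiary carbocation

Step 1: Ionisation: the C–Br σ-bond cleaves heterolytically; both bonding electrons depart with Br⁻, leaving a secondary carbocation at the α-carbon.
Step 2: Carbocation rearrangement: a 1,2-hydride shift from the adjacent sec-butyl carbon converts the initially-formed secondary cation into the more stable tertiary cation.
After step 2 the species present is a tertiary carbocation.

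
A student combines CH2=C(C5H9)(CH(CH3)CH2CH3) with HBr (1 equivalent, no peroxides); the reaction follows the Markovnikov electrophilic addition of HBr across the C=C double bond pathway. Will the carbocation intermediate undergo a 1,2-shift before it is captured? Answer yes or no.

The first-formed carbocation is tertiary.
No single 1,2-shift to an adjacent carbon would produce a more-substituted cation than the one already present, so no rearrangement occurs.

no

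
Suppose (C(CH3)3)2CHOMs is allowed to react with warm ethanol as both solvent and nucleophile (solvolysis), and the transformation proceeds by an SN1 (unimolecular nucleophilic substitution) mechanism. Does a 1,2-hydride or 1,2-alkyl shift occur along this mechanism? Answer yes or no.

The first-formed carbocation is secondary.
The adjacent tert-butyl carbon has no hydrogen but bears methyl groups; migration of one methyl with its bonding pair (a 1,2-methyl shift) places the charge on a tertiary centre.
Tertiary is more stable than secondary, so the shift occurs.

yes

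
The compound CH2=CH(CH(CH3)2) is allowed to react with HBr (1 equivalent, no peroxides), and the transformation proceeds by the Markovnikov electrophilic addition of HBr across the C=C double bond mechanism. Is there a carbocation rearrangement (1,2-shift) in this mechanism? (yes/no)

The first-formed carbocation is secondary.
The adjacent isopropyl carbon already bears 2 other carbon substituents and has a hydrogen to migrate; after a 1,2-hydride shift from that carbon the positive charge sits on a tertiary centre.
Tertiary is more stable than secondary, so the shift occurs.

yes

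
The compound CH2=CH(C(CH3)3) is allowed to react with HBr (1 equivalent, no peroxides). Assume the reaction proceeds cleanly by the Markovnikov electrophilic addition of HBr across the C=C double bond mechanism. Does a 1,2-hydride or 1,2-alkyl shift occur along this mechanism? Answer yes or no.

yes

The first-formed carbocation is secondary.
The adjacent tert-butyl carbon has no hydrogen but bears methyl groups; migration of one methyl with its bonding pair (a 1,2-methyl shift) places the charge on a tertiary centre.
Tertiary is more stable than secondary, so the shift occurs.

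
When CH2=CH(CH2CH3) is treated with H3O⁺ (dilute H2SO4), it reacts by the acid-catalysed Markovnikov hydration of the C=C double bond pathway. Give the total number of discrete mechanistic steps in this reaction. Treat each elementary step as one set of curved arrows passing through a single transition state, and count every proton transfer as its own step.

Step 1: Electrophilic addition begins with the π(C=C) electrons forming a bond to the proton of H3O⁺. Following Markovnikov's rule, the resulting cation is secondary. H2O is released.
(No 1,2-shift: no single shift to an adjacent carbon would give a more stable cation.)
Step 2: A lone pair on the oxygen of H2O attacks the carbocation, forming a C–O bond and an oxonium ion (a protonated alcohol).
Step 3: Deprotonation of the oxonium ion by a water molecule delivers the neutral alcohol and regenerates the acid catalyst.
Total: 3 elementary steps.

3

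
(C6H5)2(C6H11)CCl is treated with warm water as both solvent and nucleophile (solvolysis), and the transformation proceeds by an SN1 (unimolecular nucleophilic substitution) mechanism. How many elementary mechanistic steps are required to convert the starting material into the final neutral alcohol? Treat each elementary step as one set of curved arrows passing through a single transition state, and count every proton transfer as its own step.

3

Step 1: Rate-determining heterolysis of the C–Cl bond gives Cl⁻ and a tertiary carbocation.
(No 1,2-shift: no single shift to an adjacent carbon would give a more stable cation.)
Step 2: A lone pair on the oxygen of H2O attacks the carbocation, forming a new C–O σ-bond and an oxonium ion.
Step 3: Deprotonation of the oxonium oxygen by solvent water yields the neutral alcohol.
Total: 3 elementary steps.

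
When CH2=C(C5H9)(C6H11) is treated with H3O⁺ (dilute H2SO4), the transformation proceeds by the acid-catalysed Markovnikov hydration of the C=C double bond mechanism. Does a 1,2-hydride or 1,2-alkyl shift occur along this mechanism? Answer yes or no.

no

The first-formed carbocation is tertiary.
No single 1,2-shift to an adjacent carbon would produce a more-substituted cation than the one already present, so no rearrangement occurs.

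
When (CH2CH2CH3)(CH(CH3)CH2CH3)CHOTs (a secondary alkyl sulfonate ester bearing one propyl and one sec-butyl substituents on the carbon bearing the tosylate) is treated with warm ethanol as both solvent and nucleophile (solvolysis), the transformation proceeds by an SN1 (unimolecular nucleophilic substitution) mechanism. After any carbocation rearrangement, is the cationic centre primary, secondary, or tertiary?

tertiary

Step 1: Ionisation: the C–O σ-bond cleaves heterolytically; both bonding electrons depart with TsO⁻, leaving a secondary carbocation at the α-carbon.
Step 2: A 1,2-hydride shift from the adjacent sec-butyl carbon moves the positive charge from the secondary centre to an adjacent carbon, generating a more stable tertiary carbocation.
The cation rearranges from secondary to tertiary via a 1,2-hydride shift from the adjacent sec-butyl carbon; the tertiary cation is what reacts next.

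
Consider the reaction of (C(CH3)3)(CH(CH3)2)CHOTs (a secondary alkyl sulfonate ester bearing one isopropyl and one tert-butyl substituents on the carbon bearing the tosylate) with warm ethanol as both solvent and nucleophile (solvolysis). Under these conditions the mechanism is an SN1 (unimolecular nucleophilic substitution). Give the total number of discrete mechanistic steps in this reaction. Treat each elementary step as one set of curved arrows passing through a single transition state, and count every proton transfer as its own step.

4

Step 1: Unassisted departure of TsO⁻ (taking the C–O bonding pair) generates a secondary carbocation.
Step 2: A 1,2-hydride shift from the adjacent isopropyl carbon moves the positive charge from the secondary centre to an adjacent carbon, generating a more stable tertiary carbocation.
Step 3: CH3CH2OH donates an oxygen lone pair into the empty p orbital of the cation, giving a protonated ether (an oxonium ion).
Step 4: Proton transfer from the O–H of the oxonium ion to a solvent molecule delivers the neutral ether.
Total: 4 elementary steps.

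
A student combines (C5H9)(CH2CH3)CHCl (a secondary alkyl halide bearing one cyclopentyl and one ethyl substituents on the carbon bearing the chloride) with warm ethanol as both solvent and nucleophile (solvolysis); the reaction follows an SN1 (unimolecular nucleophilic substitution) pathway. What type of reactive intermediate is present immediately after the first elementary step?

secondary carbocation

Step 1: Ionisation: the C–Cl σ-bond cleaves heterolytically; both bonding electrons depart with Cl⁻, leaving a secondary carbocation at the α-carbon.
After step 1 the species present is a secondary carbocation.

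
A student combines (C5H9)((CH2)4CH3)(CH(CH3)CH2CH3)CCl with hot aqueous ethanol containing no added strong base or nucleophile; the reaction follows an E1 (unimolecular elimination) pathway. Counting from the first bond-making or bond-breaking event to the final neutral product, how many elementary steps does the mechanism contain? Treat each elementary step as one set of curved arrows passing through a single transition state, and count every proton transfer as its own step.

2

Step 1: Ionisation: the C–Cl σ-bond cleaves heterolytically; both bonding electrons depart with Cl⁻, leaving a tertiary carbocation at the α-carbon.
(No 1,2-shift: no single shift to an adjacent carbon would give a more stable cation.)
Step 2: Loss of a β-proton to a water (or ethanol) molecule of the solvent: the C–H bonding pair collapses toward the cationic carbon to form the C=C π bond, yielding the alkene.
Total: 2 elementary steps.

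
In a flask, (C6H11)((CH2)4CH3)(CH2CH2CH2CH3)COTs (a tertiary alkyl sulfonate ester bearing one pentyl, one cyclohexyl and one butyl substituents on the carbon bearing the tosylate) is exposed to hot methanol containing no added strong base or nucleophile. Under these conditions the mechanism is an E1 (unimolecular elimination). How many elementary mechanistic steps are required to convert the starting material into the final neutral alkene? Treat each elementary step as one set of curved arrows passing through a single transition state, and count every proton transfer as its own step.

2

Step 1: Unassisted departure of TsO⁻ (taking the C–O bonding pair) generates a tertiary carbocation.
(No 1,2-shift: no single shift to an adjacent carbon would give a more stable cation.)
Step 2: Loss of a β-proton to a methanol molecule of the solvent: the C–H bonding pair collapses toward the cationic carbon to form the C=C π bond, yielding the alkene.
Total: 2 elementary steps.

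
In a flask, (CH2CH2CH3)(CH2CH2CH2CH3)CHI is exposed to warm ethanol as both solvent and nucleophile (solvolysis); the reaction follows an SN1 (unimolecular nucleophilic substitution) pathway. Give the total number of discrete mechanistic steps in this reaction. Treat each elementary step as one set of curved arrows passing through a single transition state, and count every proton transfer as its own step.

Step 1: The C–I bond breaks with both electrons going to the iodide; I⁻ leaves and a secondary carbocation remains.
(No 1,2-shift: no single shift to an adjacent carbon would give a more stable cation.)
Step 2: CH3CH2OH donates an oxygen lone pair into the empty p orbital of the cation, giving a protonated ether (an oxonium ion).
Step 3: A second solvent molecule removes the proton on oxygen, giving the neutral ether product.
Total: 3 elementary steps.

3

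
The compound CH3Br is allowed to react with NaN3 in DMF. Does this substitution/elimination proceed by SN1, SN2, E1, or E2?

Conditions: a methyl substrate with a strong nucleophile in the polar aprotic solvent DMF.
These conditions are the textbook signature of the SN2 pathway.
An unhindered substrate with a strong nucleophile in a polar aprotic solvent favours one-step backside displacement.

SN2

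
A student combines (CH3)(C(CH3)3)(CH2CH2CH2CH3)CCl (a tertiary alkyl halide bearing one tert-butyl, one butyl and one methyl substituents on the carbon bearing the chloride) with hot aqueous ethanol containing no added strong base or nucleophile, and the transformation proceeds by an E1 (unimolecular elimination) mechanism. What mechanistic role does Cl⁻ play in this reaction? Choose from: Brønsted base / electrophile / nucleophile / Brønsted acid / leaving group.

leaving group

Step 1: Ionisation: the C–Cl σ-bond cleaves heterolytically; both bonding electrons depart with Cl⁻, leaving a tertiary carbocation at the α-carbon.
Cl⁻ departs with both electrons of the breaking σ-bond — that is the definition of a leaving group.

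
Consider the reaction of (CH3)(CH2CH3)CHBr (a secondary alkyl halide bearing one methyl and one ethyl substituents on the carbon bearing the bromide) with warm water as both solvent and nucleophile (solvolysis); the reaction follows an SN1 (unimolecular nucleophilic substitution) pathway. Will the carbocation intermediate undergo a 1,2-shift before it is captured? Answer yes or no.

no

The first-formed carbocation is secondary.
No single 1,2-shift to an adjacent carbon would produce a more-substituted cation than the one already present, so no rearrangement occurs.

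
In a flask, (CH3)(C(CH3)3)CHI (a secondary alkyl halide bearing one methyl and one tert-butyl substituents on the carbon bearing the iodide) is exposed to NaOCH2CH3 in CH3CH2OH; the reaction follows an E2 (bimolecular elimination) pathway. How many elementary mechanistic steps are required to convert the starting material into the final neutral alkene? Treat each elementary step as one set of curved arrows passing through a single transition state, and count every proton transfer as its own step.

1

Step 1: In one step, CH3CH2O⁻ pulls off a β-proton, the C–I bond cleaves, and a C=C double bond forms between the α- and β-carbons (E2, anti elimination).
Total: 1 elementary step.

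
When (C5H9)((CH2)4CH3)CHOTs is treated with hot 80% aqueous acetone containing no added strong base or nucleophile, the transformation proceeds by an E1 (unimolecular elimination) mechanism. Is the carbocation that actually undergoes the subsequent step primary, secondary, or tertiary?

Step 1: Unassisted departure of TsO⁻ (taking the C–O bonding pair) generates a secondary carbocation.
Step 2: A 1,2-hydride shift from the adjacent cyclopentyl carbon moves the positive charge from the secondary centre to an adjacent carbon, generating a more stable tertiary carbocation.
The cation rearranges from secondary to tertiary via a 1,2-hydride shift from the adjacent cyclopentyl carbon; the tertiary cation is what reacts next.

tertiary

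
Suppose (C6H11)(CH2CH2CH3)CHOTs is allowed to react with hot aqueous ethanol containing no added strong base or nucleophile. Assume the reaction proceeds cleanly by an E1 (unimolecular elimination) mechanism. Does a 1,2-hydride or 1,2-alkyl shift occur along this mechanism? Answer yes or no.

yes

The first-formed carbocation is secondary.
The adjacent cyclohexyl carbon already bears 2 other carbon substituents and has a hydrogen to migrate; after a 1,2-hydride shift from that carbon the positive charge sits on a tertiary centre.
Tertiary is more stable than secondary, so the shift occurs.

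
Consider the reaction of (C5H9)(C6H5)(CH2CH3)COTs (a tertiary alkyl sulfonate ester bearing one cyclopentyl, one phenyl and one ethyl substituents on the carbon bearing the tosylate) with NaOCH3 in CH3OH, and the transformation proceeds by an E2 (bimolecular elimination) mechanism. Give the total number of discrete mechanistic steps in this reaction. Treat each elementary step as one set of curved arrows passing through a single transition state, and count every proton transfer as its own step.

Step 1: The strong base CH3O⁻ removes a β-hydrogen; in the same concerted event the electrons of the breaking C–H bond form the new π(C=C) bond and the C–O σ-bond breaks, expelling TsO⁻. Anti-periplanar geometry; one transition state.
Total: 1 elementary step.

1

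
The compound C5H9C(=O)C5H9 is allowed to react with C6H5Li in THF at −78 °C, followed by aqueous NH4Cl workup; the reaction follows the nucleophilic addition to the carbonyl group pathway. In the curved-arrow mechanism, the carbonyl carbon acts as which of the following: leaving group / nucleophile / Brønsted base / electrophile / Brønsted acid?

electrophile

Step 1: A lone pair / filled orbital on the carbanion-like carbon of C6H5Li attacks the electrophilic carbonyl carbon; the π(C=O) electrons shift onto oxygen, producing a tetrahedral alkoxide intermediate.
The carbonyl carbon accepts an electron pair into an empty or π* orbital — it is the electrophile.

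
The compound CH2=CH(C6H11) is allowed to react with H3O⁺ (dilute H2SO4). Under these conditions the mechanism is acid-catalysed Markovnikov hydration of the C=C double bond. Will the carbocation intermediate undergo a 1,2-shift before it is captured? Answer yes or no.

The first-formed carbocation is secondary.
The adjacent cyclohexyl carbon already bears 2 other carbon substituents and has a hydrogen to migrate; after a 1,2-hydride shift from that carbon the positive charge sits on a tertiary centre.
Tertiary is more stable than secondary, so the shift occurs.

yes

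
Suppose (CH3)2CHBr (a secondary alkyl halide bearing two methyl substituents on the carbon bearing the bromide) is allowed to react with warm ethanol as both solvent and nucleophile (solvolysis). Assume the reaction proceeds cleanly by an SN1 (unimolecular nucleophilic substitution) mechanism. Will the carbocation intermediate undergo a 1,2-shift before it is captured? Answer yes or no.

The first-formed carbocation is secondary.
No single 1,2-shift to an adjacent carbon would produce a more-substituted cation than the one already present, so no rearrangement occurs.

no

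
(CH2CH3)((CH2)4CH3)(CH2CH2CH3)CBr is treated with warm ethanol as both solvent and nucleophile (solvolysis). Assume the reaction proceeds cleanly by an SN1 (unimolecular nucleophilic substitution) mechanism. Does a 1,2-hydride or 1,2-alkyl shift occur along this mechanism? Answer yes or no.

no

The first-formed carbocation is tertiary.
No single 1,2-shift to an adjacent carbon would produce a more-substituted cation than the one already present, so no rearrangement occurs.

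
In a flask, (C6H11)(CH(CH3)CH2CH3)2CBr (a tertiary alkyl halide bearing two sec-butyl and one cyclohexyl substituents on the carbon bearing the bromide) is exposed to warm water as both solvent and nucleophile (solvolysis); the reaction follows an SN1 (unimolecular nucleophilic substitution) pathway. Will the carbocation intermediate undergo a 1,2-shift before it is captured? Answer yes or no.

no

The first-formed carbocation is tertiary.
No single 1,2-shift to an adjacent carbon would produce a more-substituted cation than the one already present, so no rearrangement occurs.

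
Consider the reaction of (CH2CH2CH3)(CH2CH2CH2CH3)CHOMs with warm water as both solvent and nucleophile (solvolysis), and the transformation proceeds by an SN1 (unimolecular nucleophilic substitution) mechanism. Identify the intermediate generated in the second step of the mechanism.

Step 1: Rate-determining heterolysis of the C–O bond gives MsO⁻ and a secondary carbocation.
Step 2: H2O donates an oxygen lone pair into the empty p orbital of the cation, giving a protonated alcohol (an oxonium ion).
After step 2 the species present is an oxonium ion.

oxonium ion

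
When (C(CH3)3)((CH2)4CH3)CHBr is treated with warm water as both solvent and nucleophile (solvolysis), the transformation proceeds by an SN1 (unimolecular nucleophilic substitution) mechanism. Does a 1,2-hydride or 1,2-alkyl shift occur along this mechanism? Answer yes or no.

The first-formed carbocation is secondary.
The adjacent tert-butyl carbon has no hydrogen but bears methyl groups; migration of one methyl with its bonding pair (a 1,2-methyl shift) places the charge on a tertiary centre.
Tertiary is more stable than secondary, so the shift occurs.

yes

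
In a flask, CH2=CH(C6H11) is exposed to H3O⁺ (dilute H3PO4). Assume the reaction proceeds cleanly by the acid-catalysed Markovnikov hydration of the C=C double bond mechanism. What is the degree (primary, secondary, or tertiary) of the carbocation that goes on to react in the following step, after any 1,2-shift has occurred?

tertiary

Step 1: The π electrons of the C=C bond attack a proton of H3O⁺; Markovnikov addition places the new C–H on the less-substituted alkene carbon, so the positive charge ends up on the more-substituted carbon — a secondary carbocation. H2O is released.
Step 2: Carbocation rearrangement: a 1,2-hydride shift from the adjacent cyclohexyl carbon converts the initially-formed secondary cation into the more stable tertiary cation.
The cation rearranges from secondary to tertiary via a 1,2-hydride shift from the adjacent cyclohexyl carbon; the tertiary cation is what reacts next.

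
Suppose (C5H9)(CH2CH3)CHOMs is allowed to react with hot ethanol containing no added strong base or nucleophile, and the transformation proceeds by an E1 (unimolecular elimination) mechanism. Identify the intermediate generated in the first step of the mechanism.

secondary carbocation

Step 1: Rate-determining heterolysis of the C–O bond gives MsO⁻ and a secondary carbocation.
After step 1 the species present is a secondary carbocation.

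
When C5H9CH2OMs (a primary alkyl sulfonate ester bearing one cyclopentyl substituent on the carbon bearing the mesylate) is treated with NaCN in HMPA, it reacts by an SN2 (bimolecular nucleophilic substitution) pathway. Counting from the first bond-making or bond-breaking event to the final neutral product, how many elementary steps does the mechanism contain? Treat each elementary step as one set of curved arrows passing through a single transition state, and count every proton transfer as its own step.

Step 1: The cyanide nucleophile donates a lone pair from C to the α-carbon in a backside attack; simultaneously the C–O σ-bond breaks and both of its electrons leave with MsO⁻. One concerted step with inversion of configuration.
Total: 1 elementary step.

1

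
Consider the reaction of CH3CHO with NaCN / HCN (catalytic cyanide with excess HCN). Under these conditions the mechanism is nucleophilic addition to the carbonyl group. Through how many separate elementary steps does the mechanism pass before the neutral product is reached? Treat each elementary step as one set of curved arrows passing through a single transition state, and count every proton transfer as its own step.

2

Step 1: Nucleophilic addition: CN⁻ adds to the carbonyl carbon, pushing the π(C=O) electron pair onto oxygen and giving a tetrahedral alkoxide.
Step 2: The alkoxide oxygen removes a proton from HCN present in the mixture, giving a cyanohydrin and regenerating CN⁻.
Total: 2 elementary steps.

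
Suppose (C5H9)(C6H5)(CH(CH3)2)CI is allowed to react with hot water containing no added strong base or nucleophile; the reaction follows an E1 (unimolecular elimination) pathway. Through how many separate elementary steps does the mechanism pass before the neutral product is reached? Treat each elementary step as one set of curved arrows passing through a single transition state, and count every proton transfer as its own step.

Step 1: Ionisation: the C–I σ-bond cleaves heterolytically; both bonding electrons depart with I⁻, leaving a tertiary carbocation at the α-carbon.
(No 1,2-shift: no single shift to an adjacent carbon would give a more stable cation.)
Step 2: A weak base (a water molecule from the solvent) removes a proton from a carbon adjacent to the cationic centre; the electrons of that C–H bond become the new π(C=C) bond, giving the alkene.
Total: 2 elementary steps.

2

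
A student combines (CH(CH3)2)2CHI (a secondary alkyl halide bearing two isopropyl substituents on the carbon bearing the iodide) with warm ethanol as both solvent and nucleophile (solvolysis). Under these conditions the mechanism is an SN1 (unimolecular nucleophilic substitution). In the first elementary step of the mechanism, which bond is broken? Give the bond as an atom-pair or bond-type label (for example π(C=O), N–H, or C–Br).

Step 1: Rate-determining heterolysis of the C–I bond gives I⁻ and a secondary carbocation.
The bond broken in this step is the C–I bond.

C–I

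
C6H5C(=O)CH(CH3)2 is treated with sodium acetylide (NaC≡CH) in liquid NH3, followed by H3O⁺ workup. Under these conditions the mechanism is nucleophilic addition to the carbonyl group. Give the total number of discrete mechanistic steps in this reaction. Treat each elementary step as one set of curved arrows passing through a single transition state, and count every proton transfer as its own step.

Step 1: Nucleophilic addition: HC≡C⁻ adds to the carbonyl carbon, pushing the π(C=O) electron pair onto oxygen and giving a tetrahedral alkoxide.
Step 2: Protonation of the alkoxide by H3O⁺ workup furnishes a propargyl alcohol.
Total: 2 elementary steps.

2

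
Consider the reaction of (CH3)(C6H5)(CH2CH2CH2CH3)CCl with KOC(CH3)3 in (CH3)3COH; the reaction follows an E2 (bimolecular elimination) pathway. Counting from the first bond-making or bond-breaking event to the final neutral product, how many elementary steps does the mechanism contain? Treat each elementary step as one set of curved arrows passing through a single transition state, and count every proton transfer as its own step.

Step 1: Concerted anti-periplanar elimination: (CH3)3CO⁻ abstracts a β-H while Cl⁻ leaves, and the C–H electrons become the new C=C π bond — all in a single transition state.
Total: 1 elementary step.

1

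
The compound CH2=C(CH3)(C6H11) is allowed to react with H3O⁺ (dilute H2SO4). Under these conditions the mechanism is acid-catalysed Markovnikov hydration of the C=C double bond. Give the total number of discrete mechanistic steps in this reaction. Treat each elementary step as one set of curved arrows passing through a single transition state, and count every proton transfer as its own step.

Step 1: Electrophilic addition begins with the π(C=C) electrons forming a bond to the proton of H3O⁺. Following Markovnikov's rule, the resulting cation is tertiary. H2O is released.
(No 1,2-shift: no single shift to an adjacent carbon would give a more stable cation.)
Step 2: Water acts as the nucleophile: an oxygen lone pair bonds to the cationic carbon, giving an oxonium-ion intermediate.
Step 3: Deprotonation of the oxonium ion by a water molecule delivers the neutral alcohol and regenerates the acid catalyst.
Total: 3 elementary steps.

3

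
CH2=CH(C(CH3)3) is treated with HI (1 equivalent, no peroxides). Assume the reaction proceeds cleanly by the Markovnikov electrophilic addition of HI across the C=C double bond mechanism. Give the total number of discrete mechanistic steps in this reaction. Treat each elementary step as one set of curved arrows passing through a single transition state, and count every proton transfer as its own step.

3

Step 1: The π electrons of the C=C bond attack a proton of HI; Markovnikov addition places the new C–H on the less-substituted alkene carbon, so the positive charge ends up on the more-substituted carbon — a secondary carbocation. The H–I bond breaks heterolytically, releasing I⁻.
Step 2: A methyl group with its bonding pair migrates from the adjacent tert-butyl carbon to the cationic centre — a 1,2-methyl shift — upgrading the secondary cation to a tertiary one.
Step 3: I⁻ captures the cation: a lone pair on I⁻ fills the empty p orbital, producing the alkyl halide product.
Total: 3 elementary steps.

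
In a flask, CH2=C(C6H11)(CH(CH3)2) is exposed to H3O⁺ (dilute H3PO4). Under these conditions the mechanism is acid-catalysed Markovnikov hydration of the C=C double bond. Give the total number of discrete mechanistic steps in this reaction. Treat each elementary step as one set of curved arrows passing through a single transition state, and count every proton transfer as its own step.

Step 1: Protonation of the alkene by H3O⁺: the π bond acts as the nucleophile and picks up H⁺, giving the more stable (Markovnikov) tertiary carbocation. H2O is released.
(No 1,2-shift: no single shift to an adjacent carbon would give a more stable cation.)
Step 2: Water acts as the nucleophile: an oxygen lone pair bonds to the cationic carbon, giving an oxonium-ion intermediate.
Step 3: Deprotonation of the oxonium ion by a water molecule delivers the neutral alcohol and regenerates the acid catalyst.
Total: 3 elementary steps.

3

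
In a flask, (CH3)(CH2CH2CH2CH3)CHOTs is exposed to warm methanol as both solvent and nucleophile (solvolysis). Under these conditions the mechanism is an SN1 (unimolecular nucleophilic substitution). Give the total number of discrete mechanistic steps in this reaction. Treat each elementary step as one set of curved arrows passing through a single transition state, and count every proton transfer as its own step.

3

Step 1: Unassisted departure of TsO⁻ (taking the C–O bonding pair) generates a secondary carbocation.
(No 1,2-shift: no single shift to an adjacent carbon would give a more stable cation.)
Step 2: CH3OH donates an oxygen lone pair into the empty p orbital of the cation, giving a protonated ether (an oxonium ion).
Step 3: Proton transfer from the O–H of the oxonium ion to a solvent molecule delivers the neutral ether.
Total: 3 elementary steps.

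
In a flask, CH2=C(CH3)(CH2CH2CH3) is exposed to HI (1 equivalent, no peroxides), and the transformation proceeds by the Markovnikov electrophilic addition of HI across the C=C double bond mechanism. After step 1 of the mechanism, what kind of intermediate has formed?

Step 1: Electrophilic addition begins with the π(C=C) electrons forming a bond to the proton of HI. Following Markovnikov's rule, the resulting cation is tertiary. The H–I bond breaks heterolytically, releasing I⁻.
After step 1 the species present is a tertiary carbocation.

tertiary carbocation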